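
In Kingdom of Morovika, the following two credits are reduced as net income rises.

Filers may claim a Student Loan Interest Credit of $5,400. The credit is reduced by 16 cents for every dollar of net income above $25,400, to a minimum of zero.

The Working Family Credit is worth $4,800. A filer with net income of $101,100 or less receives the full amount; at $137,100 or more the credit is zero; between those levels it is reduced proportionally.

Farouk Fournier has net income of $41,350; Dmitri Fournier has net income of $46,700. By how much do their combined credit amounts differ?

Farouk ($41,350): Student Loan Interest Credit: 16% of the $15,950 excess over $25,400 is $2,552; credit = $5,400 − $2,552 = $2,848. Working Family Credit: $41,350 is at or below the $101,100 threshold, so the full $4,800 applies. total $2,848 + $4,800 = $7,648
Dmitri ($46,700): Student Loan Interest Credit: 16% of the $21,300 excess over $25,400 is $3,408; credit = $5,400 − $3,408 = $1,992. Working Family Credit: $46,700 is at or below the $101,100 threshold, so the full $4,800 applies. total $1,992 + $4,800 = $6,792
Difference: |$7,648 − $6,792| = $856.

$856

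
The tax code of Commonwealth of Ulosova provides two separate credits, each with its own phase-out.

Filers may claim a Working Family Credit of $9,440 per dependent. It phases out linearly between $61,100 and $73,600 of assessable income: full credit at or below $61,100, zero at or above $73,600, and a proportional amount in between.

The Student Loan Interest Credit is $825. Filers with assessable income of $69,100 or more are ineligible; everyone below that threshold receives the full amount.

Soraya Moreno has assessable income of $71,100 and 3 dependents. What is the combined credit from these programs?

Working Family Credit: base = 3 × $9,440 = $28,320. $71,100 is $10,000 into a $12,500 phase-out range, leaving 2,500/12,500 of the credit: $28,320 × 2,500/12,500 = $5,664.
Student Loan Interest Credit: $71,100 meets or exceeds the $69,100 cutoff, so the credit is $0.
Total: $5,664 + $0 = $5,664.

$5,664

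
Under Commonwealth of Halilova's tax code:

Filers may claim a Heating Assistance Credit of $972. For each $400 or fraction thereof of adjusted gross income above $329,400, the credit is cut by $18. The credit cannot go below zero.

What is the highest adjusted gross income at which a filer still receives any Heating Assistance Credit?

After 53 increments the reduction is 53 × $18 = $954, leaving $18; one more increment wipes it out. Increment 53 ends at excess 53 × $400 = $21,200, so the highest qualifying income is $329,400 + $21,200 = $350,600.

$350,600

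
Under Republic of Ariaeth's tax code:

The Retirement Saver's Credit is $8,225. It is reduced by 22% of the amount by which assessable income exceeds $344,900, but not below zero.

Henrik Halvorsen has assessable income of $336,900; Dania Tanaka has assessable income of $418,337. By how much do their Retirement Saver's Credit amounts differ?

Henrik ($336,900): Retirement Saver's Credit: $336,900 is at or below the $344,900 threshold, so the full $8,225 applies.
Dania ($418,337): Retirement Saver's Credit: 22% of the $73,437 excess over $344,900 is $16,156.14 ≥ base, so the credit is $0.
Difference: |$8,225 − $0| = $8,225.

$8,225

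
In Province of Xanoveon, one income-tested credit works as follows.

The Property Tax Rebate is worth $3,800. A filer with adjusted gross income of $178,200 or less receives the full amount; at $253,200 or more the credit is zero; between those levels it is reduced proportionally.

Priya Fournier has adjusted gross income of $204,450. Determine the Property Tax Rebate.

Property Tax Rebate: $204,450 is $26,250 into a $75,000 phase-out range, leaving 48,750/75,000 of the credit: $3,800 × 48,750/75,000 = $2,470.

$2,470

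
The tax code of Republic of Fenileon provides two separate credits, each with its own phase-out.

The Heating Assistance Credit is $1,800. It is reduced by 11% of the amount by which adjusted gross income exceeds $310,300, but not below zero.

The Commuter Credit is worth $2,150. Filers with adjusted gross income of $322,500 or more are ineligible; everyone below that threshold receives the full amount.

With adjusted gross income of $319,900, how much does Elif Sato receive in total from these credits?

$2,894

Heating Assistance Credit: 11% of the $9,600 excess over $310,300 is $1,056; credit = $1,800 − $1,056 = $744.
Commuter Credit: $319,900 is below the $322,500 cutoff, so the full $2,150 applies.
Total: $744 + $2,150 = $2,894.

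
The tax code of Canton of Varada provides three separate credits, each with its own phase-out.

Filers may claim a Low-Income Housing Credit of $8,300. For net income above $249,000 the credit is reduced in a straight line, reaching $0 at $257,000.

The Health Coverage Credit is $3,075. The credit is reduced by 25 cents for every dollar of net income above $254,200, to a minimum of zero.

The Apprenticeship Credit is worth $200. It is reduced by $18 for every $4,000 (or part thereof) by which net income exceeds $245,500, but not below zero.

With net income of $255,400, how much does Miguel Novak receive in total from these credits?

Low-Income Housing Credit: $255,400 is $6,400 into a $8,000 phase-out range, leaving 1,600/8,000 of the credit: $8,300 × 1,600/8,000 = $1,660.
Health Coverage Credit: 25% of the $1,200 excess over $254,200 is $300; credit = $3,075 − $300 = $2,775.
Apprenticeship Credit: income exceeds $245,500 by $9,900, which is 3 full-or-partial $4,000 increments; reduction = 3 × $18 = $54, leaving $146.
Total: $1,660 + $2,775 + $146 = $4,581.

$4,581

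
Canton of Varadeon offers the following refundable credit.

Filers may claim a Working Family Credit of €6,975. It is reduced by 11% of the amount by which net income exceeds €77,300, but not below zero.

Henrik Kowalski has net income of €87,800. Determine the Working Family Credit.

Working Family Credit: 11% of the €10,500 excess over €77,300 is €1,155; credit = €6,975 − €1,155 = €5,820.

€5,820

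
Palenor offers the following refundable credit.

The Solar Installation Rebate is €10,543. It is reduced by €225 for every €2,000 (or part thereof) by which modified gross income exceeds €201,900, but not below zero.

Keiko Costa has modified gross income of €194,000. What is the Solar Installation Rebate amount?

€10,543

Solar Installation Rebate: €194,000 is at or below the €201,900 threshold, so the full €10,543 applies.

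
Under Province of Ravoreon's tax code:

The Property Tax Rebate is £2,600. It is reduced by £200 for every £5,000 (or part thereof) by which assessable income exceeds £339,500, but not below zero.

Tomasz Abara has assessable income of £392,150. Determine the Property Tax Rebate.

Property Tax Rebate: income exceeds £339,500 by £52,650, which is 11 full-or-partial £5,000 increments; reduction = 11 × £200 = £2,200, leaving £400.

£400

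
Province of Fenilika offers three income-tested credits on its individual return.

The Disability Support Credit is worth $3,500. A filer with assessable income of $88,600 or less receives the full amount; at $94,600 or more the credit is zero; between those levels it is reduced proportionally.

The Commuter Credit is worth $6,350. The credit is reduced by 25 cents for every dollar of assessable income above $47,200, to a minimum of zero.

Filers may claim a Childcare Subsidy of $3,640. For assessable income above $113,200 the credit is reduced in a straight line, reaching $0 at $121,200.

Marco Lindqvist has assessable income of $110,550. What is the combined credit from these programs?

$3,640

Disability Support Credit: $110,550 is at or above $94,600, so the credit is $0.
Commuter Credit: 25% of the $63,350 excess over $47,200 is $15,837.50 ≥ base, so the credit is $0.
Childcare Subsidy: $110,550 is at or below the $113,200 threshold, so the full $3,640 applies.
Total: $0 + $0 + $3,640 = $3,640.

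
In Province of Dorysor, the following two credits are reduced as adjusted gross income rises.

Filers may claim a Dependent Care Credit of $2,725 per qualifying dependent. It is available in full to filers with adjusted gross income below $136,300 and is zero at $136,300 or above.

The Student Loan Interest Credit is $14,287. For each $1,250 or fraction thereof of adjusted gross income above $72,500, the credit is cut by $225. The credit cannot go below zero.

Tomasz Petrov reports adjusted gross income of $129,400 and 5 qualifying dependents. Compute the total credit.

$17,562

Dependent Care Credit: base = 5 × $2,725 = $13,625. $129,400 is below the $136,300 cutoff, so the full $13,625 applies.
Student Loan Interest Credit: income exceeds $72,500 by $56,900, which is 46 full-or-partial $1,250 increments; reduction = 46 × $225 = $10,350, leaving $3,937.
Total: $13,625 + $3,937 = $17,562.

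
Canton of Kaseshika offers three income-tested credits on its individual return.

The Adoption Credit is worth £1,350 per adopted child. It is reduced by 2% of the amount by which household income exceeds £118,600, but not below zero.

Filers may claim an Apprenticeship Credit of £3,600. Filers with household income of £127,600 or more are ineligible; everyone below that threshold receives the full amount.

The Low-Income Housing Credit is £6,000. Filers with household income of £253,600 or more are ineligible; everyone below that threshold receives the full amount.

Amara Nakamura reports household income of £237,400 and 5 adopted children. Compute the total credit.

£10,374

Adoption Credit: base = 5 × £1,350 = £6,750. 2% of the £118,800 excess over £118,600 is £2,376; credit = £6,750 − £2,376 = £4,374.
Apprenticeship Credit: £237,400 meets or exceeds the £127,600 cutoff, so the credit is £0.
Low-Income Housing Credit: £237,400 is below the £253,600 cutoff, so the full £6,000 applies.
Total: £4,374 + £0 + £6,000 = £10,374.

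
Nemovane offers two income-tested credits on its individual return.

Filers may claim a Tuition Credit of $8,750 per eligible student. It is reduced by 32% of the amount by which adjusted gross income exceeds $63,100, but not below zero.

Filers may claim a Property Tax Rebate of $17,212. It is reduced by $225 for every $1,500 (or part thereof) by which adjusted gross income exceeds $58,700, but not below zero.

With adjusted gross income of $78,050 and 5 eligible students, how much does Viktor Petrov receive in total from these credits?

$53,253

Tuition Credit: base = 5 × $8,750 = $43,750. 32% of the $14,950 excess over $63,100 is $4,784; credit = $43,750 − $4,784 = $38,966.
Property Tax Rebate: income exceeds $58,700 by $19,350, which is 13 full-or-partial $1,500 increments; reduction = 13 × $225 = $2,925, leaving $14,287.
Total: $38,966 + $14,287 = $53,253.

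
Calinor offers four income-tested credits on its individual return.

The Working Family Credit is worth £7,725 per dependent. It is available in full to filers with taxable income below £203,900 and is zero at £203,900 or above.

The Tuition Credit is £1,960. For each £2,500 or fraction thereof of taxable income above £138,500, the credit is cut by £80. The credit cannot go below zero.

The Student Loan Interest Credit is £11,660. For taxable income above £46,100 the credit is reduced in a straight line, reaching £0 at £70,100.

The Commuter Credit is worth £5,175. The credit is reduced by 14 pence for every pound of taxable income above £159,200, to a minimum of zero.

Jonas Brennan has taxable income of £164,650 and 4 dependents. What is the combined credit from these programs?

Working Family Credit: base = 4 × £7,725 = £30,900. £164,650 is below the £203,900 cutoff, so the full £30,900 applies.
Tuition Credit: income exceeds £138,500 by £26,150, which is 11 full-or-partial £2,500 increments; reduction = 11 × £80 = £880, leaving £1,080.
Student Loan Interest Credit: £164,650 is at or above £70,100, so the credit is £0.
Commuter Credit: 14% of the £5,450 excess over £159,200 is £763; credit = £5,175 − £763 = £4,412.
Total: £30,900 + £1,080 + £0 + £4,412 = £36,392.

£36,392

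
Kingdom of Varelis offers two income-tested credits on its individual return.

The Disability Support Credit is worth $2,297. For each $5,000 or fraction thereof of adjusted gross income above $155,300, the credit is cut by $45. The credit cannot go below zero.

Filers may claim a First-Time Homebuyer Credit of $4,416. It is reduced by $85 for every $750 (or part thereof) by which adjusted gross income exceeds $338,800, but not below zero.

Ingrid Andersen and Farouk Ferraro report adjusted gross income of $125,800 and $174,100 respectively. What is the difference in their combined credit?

$180

Ingrid ($125,800): Disability Support Credit: $125,800 is at or below the $155,300 threshold, so the full $2,297 applies. First-Time Homebuyer Credit: $125,800 is at or below the $338,800 threshold, so the full $4,416 applies. total $2,297 + $4,416 = $6,713
Farouk ($174,100): Disability Support Credit: income exceeds $155,300 by $18,800, which is 4 full-or-partial $5,000 increments; reduction = 4 × $45 = $180, leaving $2,117. First-Time Homebuyer Credit: $174,100 is at or below the $338,800 threshold, so the full $4,416 applies. total $2,117 + $4,416 = $6,533
Difference: |$6,713 − $6,533| = $180.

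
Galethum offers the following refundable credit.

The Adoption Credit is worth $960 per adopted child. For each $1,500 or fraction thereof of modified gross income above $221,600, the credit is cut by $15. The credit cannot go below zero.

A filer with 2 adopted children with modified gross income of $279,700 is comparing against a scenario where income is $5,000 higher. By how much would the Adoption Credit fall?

At $279,700 — base = 2 × $960 = $1,920. income exceeds $221,600 by $58,100, which is 39 full-or-partial $1,500 increments; reduction = 39 × $15 = $585, leaving $1,335.
At $284,700 — base = 2 × $960 = $1,920. income exceeds $221,600 by $63,100, which is 43 full-or-partial $1,500 increments; reduction = 43 × $15 = $645, leaving $1,275.
Lost: $1,335 − $1,275 = $60.

$60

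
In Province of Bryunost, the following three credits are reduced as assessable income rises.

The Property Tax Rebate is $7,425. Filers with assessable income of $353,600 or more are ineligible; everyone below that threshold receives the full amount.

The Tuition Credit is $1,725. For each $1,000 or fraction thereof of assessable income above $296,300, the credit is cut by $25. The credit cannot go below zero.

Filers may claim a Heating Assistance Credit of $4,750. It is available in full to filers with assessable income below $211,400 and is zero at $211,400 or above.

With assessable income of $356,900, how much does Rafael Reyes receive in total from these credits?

Property Tax Rebate: $356,900 meets or exceeds the $353,600 cutoff, so the credit is $0.
Tuition Credit: income exceeds $296,300 by $60,600, which is 61 full-or-partial $1,000 increments; reduction = 61 × $25 = $1,525, leaving $200.
Heating Assistance Credit: $356,900 meets or exceeds the $211,400 cutoff, so the credit is $0.
Total: $0 + $200 + $0 = $200.

$200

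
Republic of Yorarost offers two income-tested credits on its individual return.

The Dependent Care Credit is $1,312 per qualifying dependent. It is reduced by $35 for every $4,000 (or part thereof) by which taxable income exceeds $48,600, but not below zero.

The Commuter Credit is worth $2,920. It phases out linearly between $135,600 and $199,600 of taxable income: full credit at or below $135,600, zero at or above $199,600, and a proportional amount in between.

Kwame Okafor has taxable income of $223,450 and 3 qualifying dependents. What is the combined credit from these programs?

Dependent Care Credit: base = 3 × $1,312 = $3,936. income exceeds $48,600 by $174,850, which is 44 full-or-partial $4,000 increments; reduction = 44 × $35 = $1,540, leaving $2,396.
Commuter Credit: $223,450 is at or above $199,600, so the credit is $0.
Total: $2,396 + $0 = $2,396.

$2,396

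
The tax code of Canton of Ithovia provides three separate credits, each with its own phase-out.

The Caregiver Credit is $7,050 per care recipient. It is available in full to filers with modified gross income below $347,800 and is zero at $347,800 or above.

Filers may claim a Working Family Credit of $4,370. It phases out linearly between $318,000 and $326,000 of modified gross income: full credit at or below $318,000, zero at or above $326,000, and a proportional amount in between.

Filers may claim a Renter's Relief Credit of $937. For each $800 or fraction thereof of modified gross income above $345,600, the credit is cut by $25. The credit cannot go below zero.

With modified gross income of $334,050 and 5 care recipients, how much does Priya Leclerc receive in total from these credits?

Caregiver Credit: base = 5 × $7,050 = $35,250. $334,050 is below the $347,800 cutoff, so the full $35,250 applies.
Working Family Credit: $334,050 is at or above $326,000, so the credit is $0.
Renter's Relief Credit: $334,050 is at or below the $345,600 threshold, so the full $937 applies.
Total: $35,250 + $0 + $937 = $36,187.

$36,187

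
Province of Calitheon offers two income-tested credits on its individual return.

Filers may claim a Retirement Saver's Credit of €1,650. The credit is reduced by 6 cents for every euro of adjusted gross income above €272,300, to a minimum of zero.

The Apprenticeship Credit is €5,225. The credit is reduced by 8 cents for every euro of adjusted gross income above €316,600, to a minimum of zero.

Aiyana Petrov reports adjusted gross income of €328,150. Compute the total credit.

€4,301

Retirement Saver's Credit: 6% of the €55,850 excess over €272,300 is €3,351 ≥ base, so the credit is €0.
Apprenticeship Credit: 8% of the €11,550 excess over €316,600 is €924; credit = €5,225 − €924 = €4,301.
Total: €0 + €4,301 = €4,301.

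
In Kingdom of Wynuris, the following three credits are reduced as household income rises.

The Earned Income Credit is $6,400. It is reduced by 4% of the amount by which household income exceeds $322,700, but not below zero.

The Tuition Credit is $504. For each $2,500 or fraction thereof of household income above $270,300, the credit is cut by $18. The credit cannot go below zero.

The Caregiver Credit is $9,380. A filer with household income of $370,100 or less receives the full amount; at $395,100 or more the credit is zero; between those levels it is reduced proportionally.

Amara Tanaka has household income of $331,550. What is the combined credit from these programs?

$15,480

Earned Income Credit: 4% of the $8,850 excess over $322,700 is $354; credit = $6,400 − $354 = $6,046.
Tuition Credit: income exceeds $270,300 by $61,250, which is 25 full-or-partial $2,500 increments; reduction = 25 × $18 = $450, leaving $54.
Caregiver Credit: $331,550 is at or below the $370,100 threshold, so the full $9,380 applies.
Total: $6,046 + $54 + $9,380 = $15,480.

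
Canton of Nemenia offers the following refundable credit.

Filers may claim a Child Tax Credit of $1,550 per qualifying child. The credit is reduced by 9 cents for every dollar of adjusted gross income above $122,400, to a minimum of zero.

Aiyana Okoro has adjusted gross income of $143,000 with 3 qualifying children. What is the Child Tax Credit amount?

Child Tax Credit: base = 3 × $1,550 = $4,650. 9% of the $20,600 excess over $122,400 is $1,854; credit = $4,650 − $1,854 = $2,796.

$2,796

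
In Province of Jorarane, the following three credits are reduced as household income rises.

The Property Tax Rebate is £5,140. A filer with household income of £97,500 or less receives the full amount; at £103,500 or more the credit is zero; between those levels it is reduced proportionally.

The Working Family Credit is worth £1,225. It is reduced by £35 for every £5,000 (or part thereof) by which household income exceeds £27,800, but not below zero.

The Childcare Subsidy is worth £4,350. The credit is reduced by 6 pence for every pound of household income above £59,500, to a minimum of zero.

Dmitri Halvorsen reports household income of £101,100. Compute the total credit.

Property Tax Rebate: £101,100 is £3,600 into a £6,000 phase-out range, leaving 2,400/6,000 of the credit: £5,140 × 2,400/6,000 = £2,056.
Working Family Credit: income exceeds £27,800 by £73,300, which is 15 full-or-partial £5,000 increments; reduction = 15 × £35 = £525, leaving £700.
Childcare Subsidy: 6% of the £41,600 excess over £59,500 is £2,496; credit = £4,350 − £2,496 = £1,854.
Total: £2,056 + £700 + £1,854 = £4,610.

£4,610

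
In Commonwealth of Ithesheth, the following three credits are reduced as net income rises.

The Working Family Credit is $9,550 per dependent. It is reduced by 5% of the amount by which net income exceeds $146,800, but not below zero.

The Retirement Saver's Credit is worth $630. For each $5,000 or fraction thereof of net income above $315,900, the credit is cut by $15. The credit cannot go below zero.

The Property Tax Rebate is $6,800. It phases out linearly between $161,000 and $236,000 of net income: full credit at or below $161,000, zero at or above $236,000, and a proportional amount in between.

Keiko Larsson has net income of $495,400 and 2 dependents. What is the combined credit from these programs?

$1,760

Working Family Credit: base = 2 × $9,550 = $19,100. 5% of the $348,600 excess over $146,800 is $17,430; credit = $19,100 − $17,430 = $1,670.
Retirement Saver's Credit: income exceeds $315,900 by $179,500, which is 36 full-or-partial $5,000 increments; reduction = 36 × $15 = $540, leaving $90.
Property Tax Rebate: $495,400 is at or above $236,000, so the credit is $0.
Total: $1,670 + $90 + $0 = $1,760.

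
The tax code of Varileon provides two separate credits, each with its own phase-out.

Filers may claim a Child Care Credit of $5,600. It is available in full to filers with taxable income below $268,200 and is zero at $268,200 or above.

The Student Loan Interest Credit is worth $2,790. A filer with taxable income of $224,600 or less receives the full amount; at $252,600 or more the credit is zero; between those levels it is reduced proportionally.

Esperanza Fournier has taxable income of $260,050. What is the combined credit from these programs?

Child Care Credit: $260,050 is below the $268,200 cutoff, so the full $5,600 applies.
Student Loan Interest Credit: $260,050 is at or above $252,600, so the credit is $0.
Total: $5,600 + $0 = $5,600.

$5,600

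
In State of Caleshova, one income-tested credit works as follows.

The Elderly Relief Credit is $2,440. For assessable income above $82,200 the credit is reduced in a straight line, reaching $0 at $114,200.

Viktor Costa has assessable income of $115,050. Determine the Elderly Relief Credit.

$0

Elderly Relief Credit: $115,050 is at or above $114,200, so the credit is $0.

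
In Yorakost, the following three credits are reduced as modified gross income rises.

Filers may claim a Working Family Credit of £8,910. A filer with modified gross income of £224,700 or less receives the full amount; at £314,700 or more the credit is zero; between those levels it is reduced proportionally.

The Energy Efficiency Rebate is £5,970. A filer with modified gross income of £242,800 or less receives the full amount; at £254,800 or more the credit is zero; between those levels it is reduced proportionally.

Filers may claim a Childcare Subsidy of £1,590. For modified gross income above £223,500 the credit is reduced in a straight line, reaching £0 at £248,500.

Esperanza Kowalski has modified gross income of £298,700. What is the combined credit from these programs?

Working Family Credit: £298,700 is £74,000 into a £90,000 phase-out range, leaving 16,000/90,000 of the credit: £8,910 × 16,000/90,000 = £1,584.
Energy Efficiency Rebate: £298,700 is at or above £254,800, so the credit is £0.
Childcare Subsidy: £298,700 is at or above £248,500, so the credit is £0.
Total: £1,584 + £0 + £0 = £1,584.

£1,584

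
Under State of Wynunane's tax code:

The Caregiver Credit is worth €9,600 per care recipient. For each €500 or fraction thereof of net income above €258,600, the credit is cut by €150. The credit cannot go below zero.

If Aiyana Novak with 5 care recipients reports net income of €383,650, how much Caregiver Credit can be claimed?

€10,350

Caregiver Credit: base = 5 × €9,600 = €48,000. income exceeds €258,600 by €125,050, which is 251 full-or-partial €500 increments; reduction = 251 × €150 = €37,650, leaving €10,350.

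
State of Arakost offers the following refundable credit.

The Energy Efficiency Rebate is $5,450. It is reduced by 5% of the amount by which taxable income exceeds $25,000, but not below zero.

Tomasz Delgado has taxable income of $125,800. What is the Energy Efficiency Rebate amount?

Energy Efficiency Rebate: 5% of the $100,800 excess over $25,000 is $5,040; credit = $5,450 − $5,040 = $410.

$410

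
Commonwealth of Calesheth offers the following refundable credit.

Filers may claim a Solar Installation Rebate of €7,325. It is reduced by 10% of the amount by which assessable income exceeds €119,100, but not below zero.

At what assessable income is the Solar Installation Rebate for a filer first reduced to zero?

The credit falls by 10% of each euro above €119,100, so it reaches zero when the excess is €7,325 / 10% = €73,250: income = €119,100 + €73,250 = €192,350.

€192,350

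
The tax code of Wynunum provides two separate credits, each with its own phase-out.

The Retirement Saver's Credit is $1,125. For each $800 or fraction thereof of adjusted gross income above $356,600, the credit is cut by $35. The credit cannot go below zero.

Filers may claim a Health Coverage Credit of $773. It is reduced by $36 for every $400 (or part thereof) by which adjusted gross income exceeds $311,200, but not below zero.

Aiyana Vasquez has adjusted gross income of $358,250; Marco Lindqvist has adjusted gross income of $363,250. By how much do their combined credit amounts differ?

Aiyana ($358,250): Retirement Saver's Credit: income exceeds $356,600 by $1,650, which is 3 full-or-partial $800 increments; reduction = 3 × $35 = $105, leaving $1,020. Health Coverage Credit: income exceeds $311,200 by $47,050 → 118 increments × $36 = $4,248 ≥ base, so the credit is $0. total $1,020 + $0 = $1,020
Marco ($363,250): Retirement Saver's Credit: income exceeds $356,600 by $6,650, which is 9 full-or-partial $800 increments; reduction = 9 × $35 = $315, leaving $810. Health Coverage Credit: income exceeds $311,200 by $52,050 → 131 increments × $36 = $4,716 ≥ base, so the credit is $0. total $810 + $0 = $810
Difference: |$1,020 − $810| = $210.

$210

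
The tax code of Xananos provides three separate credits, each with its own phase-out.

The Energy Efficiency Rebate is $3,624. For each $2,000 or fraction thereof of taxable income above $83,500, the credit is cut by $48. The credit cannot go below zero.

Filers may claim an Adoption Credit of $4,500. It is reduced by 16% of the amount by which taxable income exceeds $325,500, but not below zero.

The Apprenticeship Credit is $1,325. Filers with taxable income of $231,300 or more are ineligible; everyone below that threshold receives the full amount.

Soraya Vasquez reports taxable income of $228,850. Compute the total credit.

$5,945

Energy Efficiency Rebate: income exceeds $83,500 by $145,350, which is 73 full-or-partial $2,000 increments; reduction = 73 × $48 = $3,504, leaving $120.
Adoption Credit: $228,850 is at or below the $325,500 threshold, so the full $4,500 applies.
Apprenticeship Credit: $228,850 is below the $231,300 cutoff, so the full $1,325 applies.
Total: $120 + $4,500 + $1,325 = $5,945.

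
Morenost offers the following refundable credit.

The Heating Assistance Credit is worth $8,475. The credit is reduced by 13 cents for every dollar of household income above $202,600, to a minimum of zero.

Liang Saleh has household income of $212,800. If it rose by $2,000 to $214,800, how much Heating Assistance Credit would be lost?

$260

At $212,800 — 13% of the $10,200 excess over $202,600 is $1,326; credit = $8,475 − $1,326 = $7,149.
At $214,800 — 13% of the $12,200 excess over $202,600 is $1,586; credit = $8,475 − $1,586 = $6,889.
Lost: $7,149 − $6,889 = $260.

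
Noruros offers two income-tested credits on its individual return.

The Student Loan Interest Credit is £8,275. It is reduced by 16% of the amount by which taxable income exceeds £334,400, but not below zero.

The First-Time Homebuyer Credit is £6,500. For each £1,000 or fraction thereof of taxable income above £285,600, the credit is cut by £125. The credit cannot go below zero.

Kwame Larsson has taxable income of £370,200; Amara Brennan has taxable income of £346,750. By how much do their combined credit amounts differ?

Kwame (£370,200): Student Loan Interest Credit: 16% of the £35,800 excess over £334,400 is £5,728; credit = £8,275 − £5,728 = £2,547. First-Time Homebuyer Credit: income exceeds £285,600 by £84,600 → 85 increments × £125 = £10,625 ≥ base, so the credit is £0. total £2,547 + £0 = £2,547
Amara (£346,750): Student Loan Interest Credit: 16% of the £12,350 excess over £334,400 is £1,976; credit = £8,275 − £1,976 = £6,299. First-Time Homebuyer Credit: income exceeds £285,600 by £61,150 → 62 increments × £125 = £7,750 ≥ base, so the credit is £0. total £6,299 + £0 = £6,299
Difference: |£2,547 − £6,299| = £3,752.

£3,752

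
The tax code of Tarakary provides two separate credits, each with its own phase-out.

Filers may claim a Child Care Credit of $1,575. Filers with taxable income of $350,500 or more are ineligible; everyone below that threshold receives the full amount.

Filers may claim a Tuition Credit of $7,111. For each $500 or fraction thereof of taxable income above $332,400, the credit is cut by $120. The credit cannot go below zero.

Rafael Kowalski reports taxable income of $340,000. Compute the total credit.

$6,766

Child Care Credit: $340,000 is below the $350,500 cutoff, so the full $1,575 applies.
Tuition Credit: income exceeds $332,400 by $7,600, which is 16 full-or-partial $500 increments; reduction = 16 × $120 = $1,920, leaving $5,191.
Total: $1,575 + $5,191 = $6,766.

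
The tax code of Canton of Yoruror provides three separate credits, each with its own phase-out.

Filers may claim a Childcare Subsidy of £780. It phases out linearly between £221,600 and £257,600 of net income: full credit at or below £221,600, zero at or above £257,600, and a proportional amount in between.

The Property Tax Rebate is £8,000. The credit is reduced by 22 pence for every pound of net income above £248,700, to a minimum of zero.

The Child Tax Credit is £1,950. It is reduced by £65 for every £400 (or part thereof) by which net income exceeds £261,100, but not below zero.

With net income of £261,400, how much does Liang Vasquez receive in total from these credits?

£7,091

Childcare Subsidy: £261,400 is at or above £257,600, so the credit is £0.
Property Tax Rebate: 22% of the £12,700 excess over £248,700 is £2,794; credit = £8,000 − £2,794 = £5,206.
Child Tax Credit: income exceeds £261,100 by £300, which is 1 full-or-partial £400 increment; reduction = 1 × £65 = £65, leaving £1,885.
Total: £0 + £5,206 + £1,885 = £7,091.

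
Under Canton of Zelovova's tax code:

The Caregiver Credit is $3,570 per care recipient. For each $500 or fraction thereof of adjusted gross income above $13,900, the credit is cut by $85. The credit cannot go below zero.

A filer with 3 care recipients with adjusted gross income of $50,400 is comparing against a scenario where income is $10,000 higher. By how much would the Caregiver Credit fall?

At $50,400 — base = 3 × $3,570 = $10,710. income exceeds $13,900 by $36,500, which is 73 full-or-partial $500 increments; reduction = 73 × $85 = $6,205, leaving $4,505.
At $60,400 — base = 3 × $3,570 = $10,710. income exceeds $13,900 by $46,500, which is 93 full-or-partial $500 increments; reduction = 93 × $85 = $7,905, leaving $2,805.
Lost: $4,505 − $2,805 = $1,700.

$1,700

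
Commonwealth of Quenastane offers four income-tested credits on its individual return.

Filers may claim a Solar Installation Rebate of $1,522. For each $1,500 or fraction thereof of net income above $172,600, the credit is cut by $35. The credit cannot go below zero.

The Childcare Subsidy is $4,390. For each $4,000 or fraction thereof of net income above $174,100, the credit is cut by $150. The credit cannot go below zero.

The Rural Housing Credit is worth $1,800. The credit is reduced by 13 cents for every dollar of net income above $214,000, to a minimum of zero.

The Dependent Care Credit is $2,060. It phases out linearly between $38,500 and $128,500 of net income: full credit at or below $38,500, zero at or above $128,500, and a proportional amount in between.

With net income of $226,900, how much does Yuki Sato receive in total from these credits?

Solar Installation Rebate: income exceeds $172,600 by $54,300, which is 37 full-or-partial $1,500 increments; reduction = 37 × $35 = $1,295, leaving $227.
Childcare Subsidy: income exceeds $174,100 by $52,800, which is 14 full-or-partial $4,000 increments; reduction = 14 × $150 = $2,100, leaving $2,290.
Rural Housing Credit: 13% of the $12,900 excess over $214,000 is $1,677; credit = $1,800 − $1,677 = $123.
Dependent Care Credit: $226,900 is at or above $128,500, so the credit is $0.
Total: $227 + $2,290 + $123 + $0 = $2,640.

$2,640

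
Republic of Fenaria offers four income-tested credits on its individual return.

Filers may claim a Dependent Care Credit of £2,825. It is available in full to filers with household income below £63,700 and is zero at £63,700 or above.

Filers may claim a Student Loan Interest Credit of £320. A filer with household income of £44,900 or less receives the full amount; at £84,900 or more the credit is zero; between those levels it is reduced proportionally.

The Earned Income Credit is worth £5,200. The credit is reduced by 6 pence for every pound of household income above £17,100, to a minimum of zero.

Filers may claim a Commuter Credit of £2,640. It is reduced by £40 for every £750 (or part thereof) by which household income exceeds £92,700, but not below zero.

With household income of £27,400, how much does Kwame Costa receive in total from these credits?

Dependent Care Credit: £27,400 is below the £63,700 cutoff, so the full £2,825 applies.
Student Loan Interest Credit: £27,400 is at or below the £44,900 threshold, so the full £320 applies.
Earned Income Credit: 6% of the £10,300 excess over £17,100 is £618; credit = £5,200 − £618 = £4,582.
Commuter Credit: £27,400 is at or below the £92,700 threshold, so the full £2,640 applies.
Total: £2,825 + £320 + £4,582 + £2,640 = £10,367.

£10,367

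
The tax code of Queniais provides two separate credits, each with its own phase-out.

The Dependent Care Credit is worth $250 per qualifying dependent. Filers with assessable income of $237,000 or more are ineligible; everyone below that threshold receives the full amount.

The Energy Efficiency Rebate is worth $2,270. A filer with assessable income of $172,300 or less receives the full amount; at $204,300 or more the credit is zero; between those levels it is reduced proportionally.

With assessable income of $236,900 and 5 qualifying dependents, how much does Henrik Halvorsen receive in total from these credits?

Dependent Care Credit: base = 5 × $250 = $1,250. $236,900 is below the $237,000 cutoff, so the full $1,250 applies.
Energy Efficiency Rebate: $236,900 is at or above $204,300, so the credit is $0.
Total: $1,250 + $0 = $1,250.

$1,250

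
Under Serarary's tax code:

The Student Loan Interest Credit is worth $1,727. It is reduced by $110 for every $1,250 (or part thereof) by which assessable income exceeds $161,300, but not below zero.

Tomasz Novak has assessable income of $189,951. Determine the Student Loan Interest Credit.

$0

Student Loan Interest Credit: income exceeds $161,300 by $28,651 → 23 increments × $110 = $2,530 ≥ base, so the credit is $0.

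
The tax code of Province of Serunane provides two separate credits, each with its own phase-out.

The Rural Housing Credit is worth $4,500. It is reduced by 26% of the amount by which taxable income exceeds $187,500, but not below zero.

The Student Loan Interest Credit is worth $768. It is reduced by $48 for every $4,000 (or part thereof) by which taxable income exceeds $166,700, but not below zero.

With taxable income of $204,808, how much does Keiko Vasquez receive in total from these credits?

Rural Housing Credit: 26% of the $17,308 excess over $187,500 is $4,500.08 ≥ base, so the credit is $0.
Student Loan Interest Credit: income exceeds $166,700 by $38,108, which is 10 full-or-partial $4,000 increments; reduction = 10 × $48 = $480, leaving $288.
Total: $0 + $288 = $288.

$288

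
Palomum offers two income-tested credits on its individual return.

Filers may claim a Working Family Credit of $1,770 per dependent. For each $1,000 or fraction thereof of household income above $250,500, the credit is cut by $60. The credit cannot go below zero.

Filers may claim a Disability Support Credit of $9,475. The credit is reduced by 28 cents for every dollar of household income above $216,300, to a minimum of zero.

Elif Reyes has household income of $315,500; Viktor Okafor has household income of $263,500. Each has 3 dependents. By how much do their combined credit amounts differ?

Elif ($315,500): Working Family Credit: base = 3 × $1,770 = $5,310. income exceeds $250,500 by $65,000, which is 65 full-or-partial $1,000 increments; reduction = 65 × $60 = $3,900, leaving $1,410. Disability Support Credit: 28% of the $99,200 excess over $216,300 is $27,776 ≥ base, so the credit is $0. total $1,410 + $0 = $1,410
Viktor ($263,500): Working Family Credit: base = 3 × $1,770 = $5,310. income exceeds $250,500 by $13,000, which is 13 full-or-partial $1,000 increments; reduction = 13 × $60 = $780, leaving $4,530. Disability Support Credit: 28% of the $47,200 excess over $216,300 is $13,216 ≥ base, so the credit is $0. total $4,530 + $0 = $4,530
Difference: |$1,410 − $4,530| = $3,120.

$3,120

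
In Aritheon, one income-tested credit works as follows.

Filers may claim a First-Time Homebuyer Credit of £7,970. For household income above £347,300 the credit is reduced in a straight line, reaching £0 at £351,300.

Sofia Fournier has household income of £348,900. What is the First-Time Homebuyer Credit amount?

First-Time Homebuyer Credit: £348,900 is £1,600 into a £4,000 phase-out range, leaving 2,400/4,000 of the credit: £7,970 × 2,400/4,000 = £4,782.

£4,782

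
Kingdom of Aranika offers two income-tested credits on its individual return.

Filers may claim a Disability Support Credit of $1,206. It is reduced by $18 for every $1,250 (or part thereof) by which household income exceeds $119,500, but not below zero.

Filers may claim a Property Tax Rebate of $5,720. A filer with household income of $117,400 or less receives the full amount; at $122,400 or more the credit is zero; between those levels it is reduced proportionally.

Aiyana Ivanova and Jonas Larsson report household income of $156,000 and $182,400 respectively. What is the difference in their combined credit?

Aiyana ($156,000): Disability Support Credit: income exceeds $119,500 by $36,500, which is 30 full-or-partial $1,250 increments; reduction = 30 × $18 = $540, leaving $666. Property Tax Rebate: $156,000 is at or above $122,400, so the credit is $0. total $666 + $0 = $666
Jonas ($182,400): Disability Support Credit: income exceeds $119,500 by $62,900, which is 51 full-or-partial $1,250 increments; reduction = 51 × $18 = $918, leaving $288. Property Tax Rebate: $182,400 is at or above $122,400, so the credit is $0. total $288 + $0 = $288
Difference: |$666 − $288| = $378.

$378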